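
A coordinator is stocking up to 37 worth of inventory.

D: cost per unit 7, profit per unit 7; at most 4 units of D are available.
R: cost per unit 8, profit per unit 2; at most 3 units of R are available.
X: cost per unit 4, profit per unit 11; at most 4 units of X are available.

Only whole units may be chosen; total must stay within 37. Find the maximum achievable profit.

65

Take 3×D and 4×X: cost 37 ≤ 37, profit 3·7 + 4·11 = 65.
X has the best ratio (11/4) and is taken to its limit of 4; remaining capacity is filled optimally with the others.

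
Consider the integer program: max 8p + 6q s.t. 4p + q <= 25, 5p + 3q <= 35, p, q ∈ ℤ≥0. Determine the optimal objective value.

68

Relaxing integrality, the LP optimum is 70.00 at (p,q) = (0, 11.7), which is not an integer point.
(p,q)=(1,10): 4·1+1·10=14≤25, 5·1+3·10=35≤35, objective 68.
(p,q)=(0,11): 4·0+1·11=11≤25, 5·0+3·11=33≤35, objective 66.
(p,q)=(1,9): 4·1+1·9=13≤25, 5·1+3·9=32≤35, objective 62.
No feasible integer point exceeds 68.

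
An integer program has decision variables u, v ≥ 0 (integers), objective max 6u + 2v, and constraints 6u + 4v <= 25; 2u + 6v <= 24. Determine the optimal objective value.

24

The continuous relaxation peaks at (4.17, 0) with value 25.00; rounding to a feasible lattice point costs some objective.
(u,v)=(4,0): 6·4+4·0=24≤25, 2·4+6·0=8≤24, objective 24.
(u,v)=(3,1): 6·3+4·1=22≤25, 2·3+6·1=12≤24, objective 20.
(u,v)=(3,0): 6·3+4·0=18≤25, 2·3+6·0=6≤24, objective 18.
Maximum is 24 at (u,v)=(4,0).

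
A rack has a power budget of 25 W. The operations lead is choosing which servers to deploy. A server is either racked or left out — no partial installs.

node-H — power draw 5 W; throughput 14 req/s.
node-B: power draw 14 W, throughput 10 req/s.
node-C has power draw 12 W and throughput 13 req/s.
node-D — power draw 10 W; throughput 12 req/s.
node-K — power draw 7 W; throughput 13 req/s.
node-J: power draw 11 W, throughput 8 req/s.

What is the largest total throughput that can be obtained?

40

Treat it as a binary knapsack problem.
Allowing fractional choices, the relaxed optimum would be about 42.2, but servers are indivisible.
node-H + node-D + node-K: power draw 5 + 10 + 7 = 22 ≤ 25, throughput 14 + 12 + 13 = 39.
node-H + node-K + node-J: power draw 5 + 7 + 11 = 23 ≤ 25, throughput 14 + 13 + 8 = 35.
node-H + node-C + node-K: power draw 5 + 12 + 7 = 24 ≤ 25, throughput 14 + 13 + 13 = 40.
Best is node-H, node-C, and node-K with total throughput 40.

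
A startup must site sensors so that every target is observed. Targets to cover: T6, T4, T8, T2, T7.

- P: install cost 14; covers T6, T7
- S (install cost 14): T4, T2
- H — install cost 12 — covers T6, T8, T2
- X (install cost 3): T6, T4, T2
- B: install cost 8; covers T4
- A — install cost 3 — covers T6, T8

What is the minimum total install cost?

20

Choose P, X, and A: together they cover T6, T4, T8, T2, T7 — every target.
Total install cost: 14 + 3 + 3 = 20.
No cover costs less than 20.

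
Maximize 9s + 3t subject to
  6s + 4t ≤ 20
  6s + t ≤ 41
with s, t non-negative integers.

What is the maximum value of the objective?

Relaxing integrality, the LP optimum is 30.00 at (s,t) = (3.33, 0), which is not an integer point.
(s,t)=(3,0): 6·3+4·0=18≤20, 6·3+1·0=18≤41, objective 27.
(s,t)=(2,1): 6·2+4·1=16≤20, 6·2+1·1=13≤41, objective 21.
(s,t)=(2,0): 6·2+4·0=12≤20, 6·2+1·0=12≤41, objective 18.
No feasible integer point exceeds 27.

27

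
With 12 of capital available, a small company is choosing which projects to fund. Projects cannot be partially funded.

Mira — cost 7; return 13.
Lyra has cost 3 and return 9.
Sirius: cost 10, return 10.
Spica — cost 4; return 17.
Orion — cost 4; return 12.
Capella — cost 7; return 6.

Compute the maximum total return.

38

This is an integer program with binary decision variables.
Allowing fractional choices, the relaxed optimum would be about 39.9, but projects are indivisible.
Spica + Orion: cost 4 + 4 = 8 ≤ 12, return 17 + 12 = 29.
Mira + Spica: cost 7 + 4 = 11 ≤ 12, return 13 + 17 = 30.
Lyra + Spica + Orion: cost 3 + 4 + 4 = 11 ≤ 12, return 9 + 17 + 12 = 38.
Best is Lyra, Spica, and Orion with total return 38.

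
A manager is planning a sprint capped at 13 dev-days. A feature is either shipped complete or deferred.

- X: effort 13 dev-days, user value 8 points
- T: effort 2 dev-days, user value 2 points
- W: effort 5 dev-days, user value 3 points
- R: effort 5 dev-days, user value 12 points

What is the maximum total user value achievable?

T + W + R: effort 2 + 5 + 5 = 12 ≤ 13, user value 2 + 3 + 12 = 17.
W + R: effort 5 + 5 = 10 ≤ 13, user value 3 + 12 = 15.
Best is T, W, and R with total user value 17.

17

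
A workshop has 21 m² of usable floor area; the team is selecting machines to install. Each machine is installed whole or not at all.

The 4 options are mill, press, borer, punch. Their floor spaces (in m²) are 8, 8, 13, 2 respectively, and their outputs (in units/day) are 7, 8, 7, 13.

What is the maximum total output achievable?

28

Allowing fractional choices, the relaxed optimum would be about 29.6, but machines are indivisible.
press + punch: floor space 8 + 2 = 10 ≤ 21, output 8 + 13 = 21.
mill + press + punch: floor space 8 + 8 + 2 = 18 ≤ 21, output 7 + 8 + 13 = 28.
Best is mill, press, and punch with total output 28.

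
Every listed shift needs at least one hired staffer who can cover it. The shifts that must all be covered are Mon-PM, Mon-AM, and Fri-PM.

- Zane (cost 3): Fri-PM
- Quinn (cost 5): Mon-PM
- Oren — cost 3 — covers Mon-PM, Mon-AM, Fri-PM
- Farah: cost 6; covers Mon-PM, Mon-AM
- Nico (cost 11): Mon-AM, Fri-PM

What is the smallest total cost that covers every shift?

This is an integer covering problem.
Oren alone covers Mon-PM, Mon-AM, Fri-PM — every shift.
Total cost: 3.

3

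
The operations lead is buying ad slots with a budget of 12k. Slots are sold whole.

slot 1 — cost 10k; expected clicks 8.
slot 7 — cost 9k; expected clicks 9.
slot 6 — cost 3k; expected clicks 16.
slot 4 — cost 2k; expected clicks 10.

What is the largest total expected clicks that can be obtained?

26

Treat it as a binary knapsack problem.
Allowing fractional choices, the relaxed optimum would be about 33.0, but ad slots are indivisible.
slot 7 + slot 6: cost 9 + 3 = 12 ≤ 12, expected clicks 9 + 16 = 25.
slot 7 + slot 4: cost 9 + 2 = 11 ≤ 12, expected clicks 9 + 10 = 19.
slot 6 + slot 4: cost 3 + 2 = 5 ≤ 12, expected clicks 16 + 10 = 26.
Best is slot 6 and slot 4 with total expected clicks 26.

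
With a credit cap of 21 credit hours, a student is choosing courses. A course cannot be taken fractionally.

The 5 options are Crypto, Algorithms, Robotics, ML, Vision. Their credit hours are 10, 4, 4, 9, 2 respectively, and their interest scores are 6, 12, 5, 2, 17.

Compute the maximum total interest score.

Take Crypto, Algorithms, Robotics, and Vision: credit hours 10 + 4 + 4 + 2 = 20 ≤ 21, interest score 6 + 12 + 5 + 17 = 40.
No other feasible combination does better.

40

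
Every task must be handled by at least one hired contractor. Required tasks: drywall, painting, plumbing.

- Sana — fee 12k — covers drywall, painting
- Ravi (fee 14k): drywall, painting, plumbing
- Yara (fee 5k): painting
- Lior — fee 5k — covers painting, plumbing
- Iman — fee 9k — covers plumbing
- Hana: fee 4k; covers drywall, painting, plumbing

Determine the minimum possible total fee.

Hana alone covers drywall, painting, plumbing — every task.
Total fee: 4.
No cover costs less than 4.

4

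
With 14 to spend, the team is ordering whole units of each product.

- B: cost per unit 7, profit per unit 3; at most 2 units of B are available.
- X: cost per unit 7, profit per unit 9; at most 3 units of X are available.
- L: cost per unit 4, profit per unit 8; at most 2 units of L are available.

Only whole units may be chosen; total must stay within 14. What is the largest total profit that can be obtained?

L has the best ratio (8/4); taking only L gives at most 2×8 = 16 (stopped by the supply cap of 2).
Mixing does better — 2×X: cost 14 ≤ 14, profit 2·9 = 18.

18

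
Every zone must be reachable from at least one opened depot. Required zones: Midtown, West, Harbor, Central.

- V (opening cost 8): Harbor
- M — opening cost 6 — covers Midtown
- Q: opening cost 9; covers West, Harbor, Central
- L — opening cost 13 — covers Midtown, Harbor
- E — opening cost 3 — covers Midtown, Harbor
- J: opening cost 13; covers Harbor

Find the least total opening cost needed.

12

This is a weighted set-cover instance.
Choose Q and E: together they cover Midtown, West, Harbor, Central — every zone.
Total opening cost: 9 + 3 = 12.
No cover costs less than 12.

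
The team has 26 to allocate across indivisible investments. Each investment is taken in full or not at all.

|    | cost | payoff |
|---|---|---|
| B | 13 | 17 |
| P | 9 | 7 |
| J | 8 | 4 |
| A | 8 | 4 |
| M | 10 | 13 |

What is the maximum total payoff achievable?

30

B + M: cost 13 + 10 = 23 ≤ 26, payoff 17 + 13 = 30.
B + P: cost 13 + 9 = 22 ≤ 26, payoff 17 + 7 = 24.
B + J: cost 13 + 8 = 21 ≤ 26, payoff 17 + 4 = 21.
Best is B and M with total payoff 30.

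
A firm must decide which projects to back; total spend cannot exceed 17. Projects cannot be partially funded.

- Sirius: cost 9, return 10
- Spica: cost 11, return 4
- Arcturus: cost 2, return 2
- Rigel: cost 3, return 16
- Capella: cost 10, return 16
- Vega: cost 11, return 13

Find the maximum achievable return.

34

Allowing fractional choices, the relaxed optimum would be about 36.7, but projects are indivisible.
Arcturus + Rigel + Capella: cost 2 + 3 + 10 = 15 ≤ 17, return 2 + 16 + 16 = 34.
Rigel + Capella: cost 3 + 10 = 13 ≤ 17, return 16 + 16 = 32.
Arcturus + Rigel + Vega: cost 2 + 3 + 11 = 16 ≤ 17, return 2 + 16 + 13 = 31.
Best is Arcturus, Rigel, and Capella with total return 34.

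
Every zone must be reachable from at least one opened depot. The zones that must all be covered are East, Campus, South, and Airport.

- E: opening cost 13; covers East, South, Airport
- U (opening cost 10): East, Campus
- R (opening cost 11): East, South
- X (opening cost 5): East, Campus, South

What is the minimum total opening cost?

18

Choose E and X: together they cover East, Campus, South, Airport — every zone.
Total opening cost: 13 + 5 = 18.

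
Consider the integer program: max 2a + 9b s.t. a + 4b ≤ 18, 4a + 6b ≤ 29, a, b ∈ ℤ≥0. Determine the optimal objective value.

The continuous relaxation peaks at (0, 4.5) with value 40.50; rounding to a feasible lattice point costs some objective.
(a,b)=(1,4): 1·1+4·4=17≤18, 4·1+6·4=28≤29, objective 38.
(a,b)=(0,4): 1·0+4·4=16≤18, 4·0+6·4=24≤29, objective 36.
(a,b)=(2,3): 1·2+4·3=14≤18, 4·2+6·3=26≤29, objective 31.
The best lattice point is (1,4), giving 38.

38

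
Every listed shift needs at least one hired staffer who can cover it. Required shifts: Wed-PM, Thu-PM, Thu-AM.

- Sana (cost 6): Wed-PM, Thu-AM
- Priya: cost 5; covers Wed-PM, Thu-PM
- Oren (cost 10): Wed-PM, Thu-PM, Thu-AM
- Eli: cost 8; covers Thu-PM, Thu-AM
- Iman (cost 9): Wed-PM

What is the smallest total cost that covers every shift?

10

This is an integer covering problem.
The greedy cost-per-new-shift heuristic would pick Priya and Sana for 11, but a cheaper cover exists.
Oren alone covers Wed-PM, Thu-PM, Thu-AM — every shift.
Total cost: 10.
No cover costs less than 10.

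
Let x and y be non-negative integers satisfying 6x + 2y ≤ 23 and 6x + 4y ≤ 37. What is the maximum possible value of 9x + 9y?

81

(x,y)=(0,9): 6·0+2·9=18≤23, 6·0+4·9=36≤37, objective 81.
(x,y)=(0,8): 6·0+2·8=16≤23, 6·0+4·8=32≤37, objective 72.
Maximum is 81 at (x,y)=(0,9).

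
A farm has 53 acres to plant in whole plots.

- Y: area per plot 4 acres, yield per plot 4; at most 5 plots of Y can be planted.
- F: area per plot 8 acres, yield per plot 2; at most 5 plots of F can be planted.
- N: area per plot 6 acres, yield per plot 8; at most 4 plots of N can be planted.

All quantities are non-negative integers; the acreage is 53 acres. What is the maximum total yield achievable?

54

N has the best ratio (8/6); taking only N gives at most 4×8 = 32 (stopped by the supply cap of 4).
Mixing does better — 5×Y, 1×F, and 4×N: area 52 ≤ 53, yield 5·4 + 1·2 + 4·8 = 54.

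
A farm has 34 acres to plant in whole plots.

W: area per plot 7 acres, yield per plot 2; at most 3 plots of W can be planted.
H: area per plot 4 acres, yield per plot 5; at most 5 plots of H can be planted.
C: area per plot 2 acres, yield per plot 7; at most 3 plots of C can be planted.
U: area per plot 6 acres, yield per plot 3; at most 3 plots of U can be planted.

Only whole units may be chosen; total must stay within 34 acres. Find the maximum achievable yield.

This is a bounded integer knapsack.
5×H, 3×C, and 1×U: area 32 ≤ 34, yield 5·5 + 3·7 + 1·3 = 49.
1×W, 5×H, and 3×C: area 33 ≤ 34, yield 1·2 + 5·5 + 3·7 = 48.
Best is 49.

49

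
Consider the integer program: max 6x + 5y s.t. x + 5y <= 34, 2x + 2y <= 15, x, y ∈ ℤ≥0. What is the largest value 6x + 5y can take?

42

(x,y)=(7,0): 1·7+5·0=7≤34, 2·7+2·0=14≤15, objective 42.
(x,y)=(6,1): 1·6+5·1=11≤34, 2·6+2·1=14≤15, objective 41.
(x,y)=(6,0): 1·6+5·0=6≤34, 2·6+2·0=12≤15, objective 36.
No feasible integer point exceeds 42.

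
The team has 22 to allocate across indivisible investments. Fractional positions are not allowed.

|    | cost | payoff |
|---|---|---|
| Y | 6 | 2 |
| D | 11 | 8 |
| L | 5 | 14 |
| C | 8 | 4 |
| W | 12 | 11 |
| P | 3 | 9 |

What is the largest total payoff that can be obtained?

This is an integer program with binary decision variables.
Allowing fractional choices, the relaxed optimum would be about 35.5, but investments are indivisible.
D + L + P: cost 11 + 5 + 3 = 19 ≤ 22, payoff 8 + 14 + 9 = 31.
L + W + P: cost 5 + 12 + 3 = 20 ≤ 22, payoff 14 + 11 + 9 = 34.
Y + L + C + P: cost 6 + 5 + 8 + 3 = 22 ≤ 22, payoff 2 + 14 + 4 + 9 = 29.
Best is L, W, and P with total payoff 34.

34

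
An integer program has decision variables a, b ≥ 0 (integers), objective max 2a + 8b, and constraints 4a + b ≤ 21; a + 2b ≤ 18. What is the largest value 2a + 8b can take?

72

(a,b)=(0,9): 4·0+1·9=9≤21, 1·0+2·9=18≤18, objective 72.
(a,b)=(1,8): 4·1+1·8=12≤21, 1·1+2·8=17≤18, objective 66.
(a,b)=(0,8): 4·0+1·8=8≤21, 1·0+2·8=16≤18, objective 64.
No feasible integer point exceeds 72.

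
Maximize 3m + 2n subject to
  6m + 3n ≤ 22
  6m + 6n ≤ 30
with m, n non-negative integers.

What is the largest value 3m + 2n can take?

The continuous relaxation peaks at (2.33, 2.67) with value 12.33; rounding to a feasible lattice point costs some objective.
(m,n)=(2,3): 6·2+3·3=21≤22, 6·2+6·3=30≤30, objective 12.
(m,n)=(3,1): 6·3+3·1=21≤22, 6·3+6·1=24≤30, objective 11.
(m,n)=(1,4): 6·1+3·4=18≤22, 6·1+6·4=30≤30, objective 11.
No feasible integer point exceeds 12.

12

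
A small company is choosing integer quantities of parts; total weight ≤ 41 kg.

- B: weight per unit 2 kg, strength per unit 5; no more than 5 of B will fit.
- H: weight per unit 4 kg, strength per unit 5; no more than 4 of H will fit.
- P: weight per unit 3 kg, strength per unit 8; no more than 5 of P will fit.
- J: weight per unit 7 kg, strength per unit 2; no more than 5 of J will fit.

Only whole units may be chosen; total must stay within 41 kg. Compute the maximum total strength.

This is a bounded integer knapsack.
Take 5×B, 4×H, and 5×P: weight 41 ≤ 41, strength 5·5 + 4·5 + 5·8 = 85.
P has the best ratio (8/3) and is taken to its limit of 5; remaining capacity is filled optimally with the others.

85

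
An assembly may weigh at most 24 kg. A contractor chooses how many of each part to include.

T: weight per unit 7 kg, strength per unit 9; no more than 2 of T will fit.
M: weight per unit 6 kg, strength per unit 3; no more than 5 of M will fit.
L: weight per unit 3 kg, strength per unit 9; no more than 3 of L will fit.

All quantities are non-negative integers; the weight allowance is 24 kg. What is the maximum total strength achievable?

L has the best ratio (9/3); taking only L gives at most 3×9 = 27 (stopped by the supply cap of 3).
Mixing does better — 2×T and 3×L: weight 23 ≤ 24, strength 2·9 + 3·9 = 45.

45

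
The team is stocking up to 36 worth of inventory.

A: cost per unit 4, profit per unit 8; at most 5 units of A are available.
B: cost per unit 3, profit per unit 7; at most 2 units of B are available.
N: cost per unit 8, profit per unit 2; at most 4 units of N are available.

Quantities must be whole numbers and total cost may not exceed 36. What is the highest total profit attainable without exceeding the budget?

56

5×A, 2×B, and 1×N: cost 34 ≤ 36, profit 5·8 + 2·7 + 1·2 = 56.
5×A and 2×B: cost 26 ≤ 36, profit 5·8 + 2·7 = 54.
Best is 56.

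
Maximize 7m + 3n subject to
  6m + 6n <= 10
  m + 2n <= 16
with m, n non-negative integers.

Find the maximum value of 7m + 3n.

The continuous relaxation peaks at (1.67, 0) with value 11.67; rounding to a feasible lattice point costs some objective.
(m,n)=(1,0): 6·1+6·0=6≤10, 1·1+2·0=1≤16, objective 7.
(m,n)=(0,1): 6·0+6·1=6≤10, 1·0+2·1=2≤16, objective 3.
(m,n)=(0,0): 6·0+6·0=0≤10, 1·0+2·0=0≤16, objective 0.
No feasible integer point exceeds 7.

7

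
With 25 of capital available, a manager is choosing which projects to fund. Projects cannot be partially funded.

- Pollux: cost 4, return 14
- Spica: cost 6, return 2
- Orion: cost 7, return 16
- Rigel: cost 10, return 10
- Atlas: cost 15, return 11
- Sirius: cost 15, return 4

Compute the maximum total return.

Allowing fractional choices, the relaxed optimum would be about 42.9, but projects are indivisible.
Pollux + Spica + Orion: cost 4 + 6 + 7 = 17 ≤ 25, return 14 + 2 + 16 = 32.
Pollux + Orion + Rigel: cost 4 + 7 + 10 = 21 ≤ 25, return 14 + 16 + 10 = 40.
Pollux + Orion: cost 4 + 7 = 11 ≤ 25, return 14 + 16 = 30.
Best is Pollux, Orion, and Rigel with total return 40.

40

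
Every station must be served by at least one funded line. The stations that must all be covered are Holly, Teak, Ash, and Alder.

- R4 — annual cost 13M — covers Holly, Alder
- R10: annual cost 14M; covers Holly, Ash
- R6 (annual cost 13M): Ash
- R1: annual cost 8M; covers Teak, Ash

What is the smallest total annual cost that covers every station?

Choose R4 and R1: together they cover Holly, Teak, Ash, Alder — every station.
Total annual cost: 13 + 8 = 21.
No cover costs less than 21.

21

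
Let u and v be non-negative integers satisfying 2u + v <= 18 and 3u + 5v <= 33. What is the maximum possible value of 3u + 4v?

The continuous relaxation peaks at (8.14, 1.71) with value 31.29; rounding to a feasible lattice point costs some objective.
(u,v)=(6,3): 2·6+1·3=15≤18, 3·6+5·3=33≤33, objective 30.
(u,v)=(7,2): 2·7+1·2=16≤18, 3·7+5·2=31≤33, objective 29.
Maximum is 30 at (u,v)=(6,3).

30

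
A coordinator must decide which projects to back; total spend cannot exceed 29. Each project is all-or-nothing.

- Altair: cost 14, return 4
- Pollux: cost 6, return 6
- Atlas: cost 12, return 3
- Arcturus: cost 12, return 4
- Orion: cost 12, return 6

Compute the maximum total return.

Pollux + Arcturus: cost 6 + 12 = 18 ≤ 29, return 6 + 4 = 10.
Pollux + Orion: cost 6 + 12 = 18 ≤ 29, return 6 + 6 = 12.
Best is Pollux and Orion with total return 12.

12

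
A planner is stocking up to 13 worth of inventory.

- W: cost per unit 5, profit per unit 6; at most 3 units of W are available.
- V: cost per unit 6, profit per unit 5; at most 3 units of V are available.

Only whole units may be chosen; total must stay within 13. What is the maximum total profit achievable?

12

This is a bounded integer knapsack.
W has the best ratio (6/5); taking only W gives at most 2×6 = 12 (stopped by the cost limit).
Optimal: 2×W: cost 10 ≤ 13, profit 2·6 = 12.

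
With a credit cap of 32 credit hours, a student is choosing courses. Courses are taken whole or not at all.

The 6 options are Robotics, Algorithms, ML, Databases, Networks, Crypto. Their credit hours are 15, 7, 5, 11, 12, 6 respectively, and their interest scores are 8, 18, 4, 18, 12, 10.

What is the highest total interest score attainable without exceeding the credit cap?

50

Allowing fractional choices, the relaxed optimum would be about 54.0, but courses are indivisible.
Algorithms + Databases + Crypto: credit hours 7 + 11 + 6 = 24 ≤ 32, interest score 18 + 18 + 10 = 46.
Algorithms + Databases + Networks: credit hours 7 + 11 + 12 = 30 ≤ 32, interest score 18 + 18 + 12 = 48.
Algorithms + ML + Databases + Crypto: credit hours 7 + 5 + 11 + 6 = 29 ≤ 32, interest score 18 + 4 + 18 + 10 = 50.
Best is Algorithms, ML, Databases, and Crypto with total interest score 50.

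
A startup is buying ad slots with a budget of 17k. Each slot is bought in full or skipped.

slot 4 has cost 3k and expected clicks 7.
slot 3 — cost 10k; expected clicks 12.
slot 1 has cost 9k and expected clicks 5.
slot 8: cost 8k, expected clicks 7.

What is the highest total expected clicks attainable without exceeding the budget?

19

Take slot 4 and slot 3: cost 3 + 10 = 13 ≤ 17, expected clicks 7 + 12 = 19.
No other feasible combination does better.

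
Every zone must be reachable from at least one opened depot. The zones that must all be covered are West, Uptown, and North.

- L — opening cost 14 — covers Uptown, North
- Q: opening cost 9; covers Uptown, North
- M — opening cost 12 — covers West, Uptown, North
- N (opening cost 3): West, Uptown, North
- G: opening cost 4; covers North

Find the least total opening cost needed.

N alone covers West, Uptown, North — every zone.
Total opening cost: 3.
No cover costs less than 3.

3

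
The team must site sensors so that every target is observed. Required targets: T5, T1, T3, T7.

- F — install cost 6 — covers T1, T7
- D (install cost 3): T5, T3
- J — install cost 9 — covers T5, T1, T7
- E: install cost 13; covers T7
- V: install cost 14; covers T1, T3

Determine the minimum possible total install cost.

9

Choose F and D: together they cover T5, T1, T3, T7 — every target.
Total install cost: 6 + 3 = 9.
No cover costs less than 9.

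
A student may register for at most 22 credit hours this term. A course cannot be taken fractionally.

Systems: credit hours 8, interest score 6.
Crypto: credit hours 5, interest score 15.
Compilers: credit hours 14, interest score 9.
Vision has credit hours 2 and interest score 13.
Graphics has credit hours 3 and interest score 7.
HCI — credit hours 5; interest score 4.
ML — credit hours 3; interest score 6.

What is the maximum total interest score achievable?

This is a 0-1 knapsack instance.
Crypto + Vision + Graphics + HCI + ML: credit hours 5 + 2 + 3 + 5 + 3 = 18 ≤ 22, interest score 15 + 13 + 7 + 4 + 6 = 45.
Systems + Crypto + Vision + Graphics + ML: credit hours 8 + 5 + 2 + 3 + 3 = 21 ≤ 22, interest score 6 + 15 + 13 + 7 + 6 = 47.
Best is Systems, Crypto, Vision, Graphics, and ML with total interest score 47.

47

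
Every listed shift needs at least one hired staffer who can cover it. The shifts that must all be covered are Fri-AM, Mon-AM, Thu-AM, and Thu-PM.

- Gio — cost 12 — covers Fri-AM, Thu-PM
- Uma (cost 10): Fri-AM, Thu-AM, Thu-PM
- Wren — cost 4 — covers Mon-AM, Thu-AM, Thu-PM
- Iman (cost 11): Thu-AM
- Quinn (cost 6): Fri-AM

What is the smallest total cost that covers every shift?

Choose Wren and Quinn: together they cover Fri-AM, Mon-AM, Thu-AM, Thu-PM — every shift.
Total cost: 4 + 6 = 10.
No cover costs less than 10.

10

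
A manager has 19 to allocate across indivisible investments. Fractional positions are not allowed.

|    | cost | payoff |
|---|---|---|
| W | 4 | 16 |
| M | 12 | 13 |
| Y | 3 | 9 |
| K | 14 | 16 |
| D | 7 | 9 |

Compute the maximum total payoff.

W + M + Y: cost 4 + 12 + 3 = 19 ≤ 19, payoff 16 + 13 + 9 = 38.
W + Y + D: cost 4 + 3 + 7 = 14 ≤ 19, payoff 16 + 9 + 9 = 34.
Best is W, M, and Y with total payoff 38.

38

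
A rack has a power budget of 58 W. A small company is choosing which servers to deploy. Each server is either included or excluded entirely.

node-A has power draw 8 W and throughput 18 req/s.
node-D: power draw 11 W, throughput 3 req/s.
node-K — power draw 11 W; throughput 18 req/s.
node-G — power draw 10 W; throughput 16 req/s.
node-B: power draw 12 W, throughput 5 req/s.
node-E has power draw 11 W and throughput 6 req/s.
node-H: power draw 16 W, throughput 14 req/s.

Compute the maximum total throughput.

Take node-A, node-K, node-G, node-E, and node-H: power draw 8 + 11 + 10 + 11 + 16 = 56 ≤ 58, throughput 18 + 18 + 16 + 6 + 14 = 72.
No other feasible combination does better.

72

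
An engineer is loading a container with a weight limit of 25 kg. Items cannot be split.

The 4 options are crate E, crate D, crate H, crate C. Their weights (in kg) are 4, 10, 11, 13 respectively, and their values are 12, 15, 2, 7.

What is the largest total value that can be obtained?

29

crate D + crate C: weight 10 + 13 = 23 ≤ 25, value 15 + 7 = 22.
crate E + crate D + crate H: weight 4 + 10 + 11 = 25 ≤ 25, value 12 + 15 + 2 = 29.
crate E + crate D: weight 4 + 10 = 14 ≤ 25, value 12 + 15 = 27.
Best is crate E, crate D, and crate H with total value 29.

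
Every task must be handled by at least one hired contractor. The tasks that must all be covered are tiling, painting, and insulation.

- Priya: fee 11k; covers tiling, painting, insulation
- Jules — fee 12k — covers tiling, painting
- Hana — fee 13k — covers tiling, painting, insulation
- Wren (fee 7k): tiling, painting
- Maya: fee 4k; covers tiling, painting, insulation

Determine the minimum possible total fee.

4

Maya alone covers tiling, painting, insulation — every task.
Total fee: 4.
No cover costs less than 4.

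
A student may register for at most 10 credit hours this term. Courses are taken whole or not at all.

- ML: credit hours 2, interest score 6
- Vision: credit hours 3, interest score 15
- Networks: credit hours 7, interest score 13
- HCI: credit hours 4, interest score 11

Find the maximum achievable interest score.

32

Vision + HCI: credit hours 3 + 4 = 7 ≤ 10, interest score 15 + 11 = 26.
ML + Vision + HCI: credit hours 2 + 3 + 4 = 9 ≤ 10, interest score 6 + 15 + 11 = 32.
Vision + Networks: credit hours 3 + 7 = 10 ≤ 10, interest score 15 + 13 = 28.
Best is ML, Vision, and HCI with total interest score 32.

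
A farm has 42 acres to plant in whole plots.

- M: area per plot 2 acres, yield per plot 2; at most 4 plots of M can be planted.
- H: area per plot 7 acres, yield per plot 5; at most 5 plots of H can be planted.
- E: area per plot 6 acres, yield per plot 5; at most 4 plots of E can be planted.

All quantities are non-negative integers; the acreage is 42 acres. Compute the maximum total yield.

M has the best ratio (2/2); taking only M gives at most 4×2 = 8 (stopped by the supply cap of 4).
Mixing does better — 2×M, 2×H, and 4×E: area 42 ≤ 42, yield 2·2 + 2·5 + 4·5 = 34.

34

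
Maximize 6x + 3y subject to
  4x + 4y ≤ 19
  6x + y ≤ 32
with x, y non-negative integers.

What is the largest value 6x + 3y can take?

(x,y)=(4,0): 4·4+4·0=16≤19, 6·4+1·0=24≤32, objective 24.
(x,y)=(3,1): 4·3+4·1=16≤19, 6·3+1·1=19≤32, objective 21.
(x,y)=(3,0): 4·3+4·0=12≤19, 6·3+1·0=18≤32, objective 18.
Maximum is 24 at (x,y)=(4,0).

24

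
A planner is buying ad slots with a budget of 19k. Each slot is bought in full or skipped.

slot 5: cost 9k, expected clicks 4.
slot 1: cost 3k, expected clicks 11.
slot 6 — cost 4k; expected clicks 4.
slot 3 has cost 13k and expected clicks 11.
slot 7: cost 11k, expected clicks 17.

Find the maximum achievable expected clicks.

32

Take slot 1, slot 6, and slot 7: cost 3 + 4 + 11 = 18 ≤ 19, expected clicks 11 + 4 + 17 = 32.
No other feasible combination does better.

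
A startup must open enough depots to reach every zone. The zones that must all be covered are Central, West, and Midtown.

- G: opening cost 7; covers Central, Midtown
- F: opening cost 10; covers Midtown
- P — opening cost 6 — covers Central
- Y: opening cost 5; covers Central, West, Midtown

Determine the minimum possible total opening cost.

Y alone covers Central, West, Midtown — every zone.
Total opening cost: 5.
No cover costs less than 5.

5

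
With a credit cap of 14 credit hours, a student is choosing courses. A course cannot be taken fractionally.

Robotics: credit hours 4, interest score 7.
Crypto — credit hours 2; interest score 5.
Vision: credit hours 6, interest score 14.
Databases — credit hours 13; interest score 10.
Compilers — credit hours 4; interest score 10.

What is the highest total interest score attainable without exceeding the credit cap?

This is a 0-1 knapsack instance.
Robotics + Vision + Compilers: credit hours 4 + 6 + 4 = 14 ≤ 14, interest score 7 + 14 + 10 = 31.
Crypto + Vision + Compilers: credit hours 2 + 6 + 4 = 12 ≤ 14, interest score 5 + 14 + 10 = 29.
Robotics + Crypto + Vision: credit hours 4 + 2 + 6 = 12 ≤ 14, interest score 7 + 5 + 14 = 26.
Best is Robotics, Vision, and Compilers with total interest score 31.

31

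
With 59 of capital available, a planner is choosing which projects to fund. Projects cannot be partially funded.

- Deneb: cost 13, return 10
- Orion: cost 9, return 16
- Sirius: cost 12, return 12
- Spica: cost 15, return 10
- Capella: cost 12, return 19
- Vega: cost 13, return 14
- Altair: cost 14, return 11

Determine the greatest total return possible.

Allowing fractional choices, the relaxed optimum would be about 71.2, but projects are indivisible.
Orion + Sirius + Capella + Vega: cost 9 + 12 + 12 + 13 = 46 ≤ 59, return 16 + 12 + 19 + 14 = 61.
Deneb + Orion + Sirius + Capella + Vega: cost 13 + 9 + 12 + 12 + 13 = 59 ≤ 59, return 10 + 16 + 12 + 19 + 14 = 71.
Best is Deneb, Orion, Sirius, Capella, and Vega with total return 71.

71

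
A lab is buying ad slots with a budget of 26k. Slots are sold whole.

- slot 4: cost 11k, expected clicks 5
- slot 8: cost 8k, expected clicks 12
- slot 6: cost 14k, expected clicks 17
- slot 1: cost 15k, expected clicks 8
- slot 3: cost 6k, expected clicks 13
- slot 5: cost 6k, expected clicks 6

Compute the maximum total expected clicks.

36

Allowing fractional choices, the relaxed optimum would be about 39.6, but ad slots are indivisible.
slot 6 + slot 3 + slot 5: cost 14 + 6 + 6 = 26 ≤ 26, expected clicks 17 + 13 + 6 = 36.
slot 8 + slot 3 + slot 5: cost 8 + 6 + 6 = 20 ≤ 26, expected clicks 12 + 13 + 6 = 31.
Best is slot 6, slot 3, and slot 5 with total expected clicks 36.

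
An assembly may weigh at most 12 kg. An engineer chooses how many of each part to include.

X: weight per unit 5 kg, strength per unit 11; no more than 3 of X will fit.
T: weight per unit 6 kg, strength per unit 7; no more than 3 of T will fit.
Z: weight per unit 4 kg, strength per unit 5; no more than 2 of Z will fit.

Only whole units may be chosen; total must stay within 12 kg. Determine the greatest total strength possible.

This is a bounded integer knapsack.
X has the best ratio (11/5); taking only X gives at most 2×11 = 22 (stopped by the weight limit).
Optimal: 2×X: weight 10 ≤ 12, strength 2·11 = 22.

22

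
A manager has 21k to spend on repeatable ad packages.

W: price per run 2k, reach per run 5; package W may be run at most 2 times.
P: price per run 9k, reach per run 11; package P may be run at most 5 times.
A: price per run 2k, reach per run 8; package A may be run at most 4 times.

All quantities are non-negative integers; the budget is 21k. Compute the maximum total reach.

This is a bounded integer knapsack.
A has the best ratio (8/2); taking only A gives at most 4×8 = 32 (stopped by the supply cap of 4).
Mixing does better — 2×W, 1×P, and 4×A: price 21 ≤ 21, reach 2·5 + 1·11 + 4·8 = 53.

53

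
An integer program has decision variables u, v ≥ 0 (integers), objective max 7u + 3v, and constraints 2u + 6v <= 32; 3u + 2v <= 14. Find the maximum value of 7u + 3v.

31

(u,v)=(4,1): 2·4+6·1=14≤32, 3·4+2·1=14≤14, objective 31.
(u,v)=(4,0): 2·4+6·0=8≤32, 3·4+2·0=12≤14, objective 28.
(u,v)=(3,2): 2·3+6·2=18≤32, 3·3+2·2=13≤14, objective 27.
No feasible integer point exceeds 31.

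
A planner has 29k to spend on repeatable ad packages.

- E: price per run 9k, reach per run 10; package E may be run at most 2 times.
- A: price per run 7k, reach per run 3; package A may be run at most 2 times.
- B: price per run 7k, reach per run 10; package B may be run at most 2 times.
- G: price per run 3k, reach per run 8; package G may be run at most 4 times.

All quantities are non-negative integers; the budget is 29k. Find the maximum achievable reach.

52

G has the best ratio (8/3); taking only G gives at most 4×8 = 32 (stopped by the supply cap of 4).
Mixing does better — 2×B and 4×G: price 26 ≤ 29, reach 2·10 + 4·8 = 52.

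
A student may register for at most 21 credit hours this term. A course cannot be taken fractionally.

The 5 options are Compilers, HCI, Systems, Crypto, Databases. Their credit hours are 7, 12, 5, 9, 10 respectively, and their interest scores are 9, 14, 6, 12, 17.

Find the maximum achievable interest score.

Crypto + Databases: credit hours 9 + 10 = 19 ≤ 21, interest score 12 + 17 = 29.
Compilers + Systems + Crypto: credit hours 7 + 5 + 9 = 21 ≤ 21, interest score 9 + 6 + 12 = 27.
Best is Crypto and Databases with total interest score 29.

29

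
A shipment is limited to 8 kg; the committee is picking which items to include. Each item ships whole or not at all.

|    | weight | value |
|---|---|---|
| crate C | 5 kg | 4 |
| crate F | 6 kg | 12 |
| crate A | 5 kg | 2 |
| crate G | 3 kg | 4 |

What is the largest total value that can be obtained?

12

Allowing fractional choices, the relaxed optimum would be about 14.7, but items are indivisible.
crate F: weight 6 ≤ 8, value 12.
crate C + crate G: weight 5 + 3 = 8 ≤ 8, value 4 + 4 = 8.
Best is crate F with total value 12.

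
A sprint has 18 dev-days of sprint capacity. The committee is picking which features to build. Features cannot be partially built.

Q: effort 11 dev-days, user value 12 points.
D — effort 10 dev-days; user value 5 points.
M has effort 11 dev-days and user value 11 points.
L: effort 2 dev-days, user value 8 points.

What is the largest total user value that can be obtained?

This is an integer program with binary decision variables.
Allowing fractional choices, the relaxed optimum would be about 25.0, but features are indivisible.
Q + L: effort 11 + 2 = 13 ≤ 18, user value 12 + 8 = 20.
M + L: effort 11 + 2 = 13 ≤ 18, user value 11 + 8 = 19.
D + L: effort 10 + 2 = 12 ≤ 18, user value 5 + 8 = 13.
Best is Q and L with total user value 20.

20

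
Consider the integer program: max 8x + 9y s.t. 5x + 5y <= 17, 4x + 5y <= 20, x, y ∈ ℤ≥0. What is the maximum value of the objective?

The continuous relaxation peaks at (0, 3.4) with value 30.60; rounding to a feasible lattice point costs some objective.
(x,y)=(0,3): 5·0+5·3=15≤17, 4·0+5·3=15≤20, objective 27.
(x,y)=(1,2): 5·1+5·2=15≤17, 4·1+5·2=14≤20, objective 26.
No feasible integer point exceeds 27.

27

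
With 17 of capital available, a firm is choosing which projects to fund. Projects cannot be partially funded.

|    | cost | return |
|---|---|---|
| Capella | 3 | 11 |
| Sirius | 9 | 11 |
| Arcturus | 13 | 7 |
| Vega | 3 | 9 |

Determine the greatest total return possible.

31

This is a 0-1 knapsack instance.
Allowing fractional choices, the relaxed optimum would be about 32.1, but projects are indivisible.
Capella + Vega: cost 3 + 3 = 6 ≤ 17, return 11 + 9 = 20.
Capella + Sirius + Vega: cost 3 + 9 + 3 = 15 ≤ 17, return 11 + 11 + 9 = 31.
Capella + Sirius: cost 3 + 9 = 12 ≤ 17, return 11 + 11 = 22.
Best is Capella, Sirius, and Vega with total return 31.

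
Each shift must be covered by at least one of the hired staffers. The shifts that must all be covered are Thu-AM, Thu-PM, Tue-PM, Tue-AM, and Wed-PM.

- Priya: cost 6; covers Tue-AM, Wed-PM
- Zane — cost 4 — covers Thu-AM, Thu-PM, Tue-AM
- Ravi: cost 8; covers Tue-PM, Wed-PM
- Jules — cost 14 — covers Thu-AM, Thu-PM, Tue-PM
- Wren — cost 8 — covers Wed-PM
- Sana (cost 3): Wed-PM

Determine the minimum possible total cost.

This is a weighted set-cover instance.
The greedy cost-per-new-shift heuristic would pick Zane, Sana, and Ravi for 15, but a cheaper cover exists.
Choose Zane and Ravi: together they cover Thu-AM, Thu-PM, Tue-PM, Tue-AM, Wed-PM — every shift.
Total cost: 4 + 8 = 12.
No cover costs less than 12.

12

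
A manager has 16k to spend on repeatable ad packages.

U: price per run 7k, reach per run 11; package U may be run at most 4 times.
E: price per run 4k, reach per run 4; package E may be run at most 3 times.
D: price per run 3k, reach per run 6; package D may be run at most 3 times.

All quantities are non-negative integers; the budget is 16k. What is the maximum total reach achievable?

1×U and 2×D: price 13 ≤ 16, reach 1·11 + 2·6 = 23.
1×U and 3×D: price 16 ≤ 16, reach 1·11 + 3·6 = 29.
Best is 29.

29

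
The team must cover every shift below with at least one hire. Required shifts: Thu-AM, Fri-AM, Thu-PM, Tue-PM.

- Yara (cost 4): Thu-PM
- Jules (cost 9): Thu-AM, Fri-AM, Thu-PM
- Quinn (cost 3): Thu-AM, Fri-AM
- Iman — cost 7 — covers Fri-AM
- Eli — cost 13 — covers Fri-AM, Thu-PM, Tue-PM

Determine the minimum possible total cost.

16

The greedy cost-per-new-shift heuristic would pick Quinn, Yara, and Eli for 20, but a cheaper cover exists.
Choose Quinn and Eli: together they cover Thu-AM, Fri-AM, Thu-PM, Tue-PM — every shift.
Total cost: 3 + 13 = 16.
No cover costs less than 16.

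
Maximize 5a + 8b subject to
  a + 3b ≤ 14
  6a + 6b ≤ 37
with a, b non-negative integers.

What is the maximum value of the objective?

42

(a,b)=(2,4): 1·2+3·4=14≤14, 6·2+6·4=36≤37, objective 42.
(a,b)=(3,3): 1·3+3·3=12≤14, 6·3+6·3=36≤37, objective 39.
(a,b)=(1,4): 1·1+3·4=13≤14, 6·1+6·4=30≤37, objective 37.
No feasible integer point exceeds 42.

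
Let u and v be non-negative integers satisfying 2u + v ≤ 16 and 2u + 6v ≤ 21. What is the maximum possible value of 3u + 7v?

28

Relaxing integrality, the LP optimum is 29.50 at (u,v) = (7.5, 1), which is not an integer point.
(u,v)=(7,1): 2·7+1·1=15≤16, 2·7+6·1=20≤21, objective 28.
(u,v)=(6,1): 2·6+1·1=13≤16, 2·6+6·1=18≤21, objective 25.
(u,v)=(8,0): 2·8+1·0=16≤16, 2·8+6·0=16≤21, objective 24.
(u,v)=(7,0): 2·7+1·0=14≤16, 2·7+6·0=14≤21, objective 21.
The best lattice point is (7,1), giving 28.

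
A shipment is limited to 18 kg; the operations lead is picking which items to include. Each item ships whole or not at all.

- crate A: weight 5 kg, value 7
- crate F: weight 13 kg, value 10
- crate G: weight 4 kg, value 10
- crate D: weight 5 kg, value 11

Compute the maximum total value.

This is a 0-1 knapsack instance.
crate F + crate D: weight 13 + 5 = 18 ≤ 18, value 10 + 11 = 21.
crate A + crate G + crate D: weight 5 + 4 + 5 = 14 ≤ 18, value 7 + 10 + 11 = 28.
crate G + crate D: weight 4 + 5 = 9 ≤ 18, value 10 + 11 = 21.
Best is crate A, crate G, and crate D with total value 28.

28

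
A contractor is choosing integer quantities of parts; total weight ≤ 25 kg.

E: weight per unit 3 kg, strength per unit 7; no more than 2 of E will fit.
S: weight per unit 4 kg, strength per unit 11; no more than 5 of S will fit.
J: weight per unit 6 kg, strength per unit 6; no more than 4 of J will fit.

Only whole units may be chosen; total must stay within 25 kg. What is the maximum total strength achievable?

62

2×E and 4×S: weight 22 ≤ 25, strength 2·7 + 4·11 = 58.
1×E and 5×S: weight 23 ≤ 25, strength 1·7 + 5·11 = 62.
Best is 62.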